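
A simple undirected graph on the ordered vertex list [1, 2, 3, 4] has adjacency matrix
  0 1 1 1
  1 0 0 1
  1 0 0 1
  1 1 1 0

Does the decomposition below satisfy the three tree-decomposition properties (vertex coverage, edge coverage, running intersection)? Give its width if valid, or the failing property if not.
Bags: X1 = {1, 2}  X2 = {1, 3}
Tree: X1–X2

A tree decomposition must satisfy three properties: every vertex lies in some bag; for every edge, both endpoints lie together in some bag; and for every vertex, the bags containing it form a connected subtree. Here vertex 4 appears in no bag, so the decomposition is invalid.

No — vertex 4 appears in no bag.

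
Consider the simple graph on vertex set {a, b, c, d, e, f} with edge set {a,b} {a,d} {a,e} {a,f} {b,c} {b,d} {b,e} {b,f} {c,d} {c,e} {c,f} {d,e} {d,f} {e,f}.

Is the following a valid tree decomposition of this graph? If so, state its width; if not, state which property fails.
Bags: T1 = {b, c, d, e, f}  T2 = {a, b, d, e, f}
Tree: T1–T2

Yes; width 4.

Vertex coverage: the bags together contain {a, b, c, d, e, f}, the full vertex set. Edge coverage: each edge of G has both endpoints in at least one bag. Running intersection: for every vertex, the bags containing it form a connected subtree. All three properties hold, so this is a valid tree decomposition of width max|bag| − 1 = 4, and hence tw(G) ≤ 4.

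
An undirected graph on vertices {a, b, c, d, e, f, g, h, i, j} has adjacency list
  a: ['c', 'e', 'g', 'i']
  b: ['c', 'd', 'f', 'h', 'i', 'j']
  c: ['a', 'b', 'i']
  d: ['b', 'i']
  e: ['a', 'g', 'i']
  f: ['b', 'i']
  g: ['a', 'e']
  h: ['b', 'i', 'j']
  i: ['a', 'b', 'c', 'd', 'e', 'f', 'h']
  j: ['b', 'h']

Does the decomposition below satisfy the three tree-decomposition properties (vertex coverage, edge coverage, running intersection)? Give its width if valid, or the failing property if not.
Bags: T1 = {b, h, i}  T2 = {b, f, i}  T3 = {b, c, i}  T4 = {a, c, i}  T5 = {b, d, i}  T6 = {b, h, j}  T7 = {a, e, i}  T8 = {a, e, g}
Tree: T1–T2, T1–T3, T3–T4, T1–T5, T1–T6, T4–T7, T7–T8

Yes; width 2.

Vertex coverage: the bags together contain {a, b, c, d, e, f, g, h, i, j}, the full vertex set. Edge coverage: each edge of G has both endpoints in at least one bag. Running intersection: for every vertex, the bags containing it form a connected subtree. All three properties hold, so this is a valid tree decomposition of width max|bag| − 1 = 2, and hence tw(G) ≤ 2.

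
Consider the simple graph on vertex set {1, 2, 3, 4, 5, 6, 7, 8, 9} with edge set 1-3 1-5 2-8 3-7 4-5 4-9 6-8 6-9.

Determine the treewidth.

A width-1 tree decomposition is:
Bags: B1 = {2, 8}  B2 = {6, 8}  B3 = {6, 9}  B4 = {4, 9}  B5 = {4, 5}  B6 = {1, 5}  B7 = {1, 3}  B8 = {3, 7}
Tree: B1–B2, B2–B3, B3–B4, B4–B5, B5–B6, B6–B7, B7–B8
Every bag has size at most 2, so the width is 2 − 1 = 1 and tw(G) ≤ 1. Any graph with an edge has treewidth ≥ 1, and G has the edge 2–8. The upper and lower bounds meet at 1, so that is the treewidth.

1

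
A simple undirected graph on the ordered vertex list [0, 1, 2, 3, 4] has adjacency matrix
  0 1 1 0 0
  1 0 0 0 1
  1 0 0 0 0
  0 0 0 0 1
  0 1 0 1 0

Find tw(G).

A width-1 tree decomposition is:
Bags: B1 = {0, 2}  B2 = {0, 1}  B3 = {1, 4}  B4 = {3, 4}
Tree: B1–B2, B2–B3, B3–B4
Each bag holds 2 vertices, so the decomposition has width 1, which upper-bounds the treewidth. G has an edge, so its treewidth is at least 1. Hence tw(G) = 1 exactly.

1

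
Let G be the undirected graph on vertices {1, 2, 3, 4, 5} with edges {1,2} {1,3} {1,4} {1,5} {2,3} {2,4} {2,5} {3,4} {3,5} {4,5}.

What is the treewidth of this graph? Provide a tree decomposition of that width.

A single bag containing all 5 vertices is trivially a valid decomposition of width 4. On the other hand G contains the 5-clique {1, 2, 3, 4, 5}. A clique must lie in a single bag of any decomposition, so no decomposition can have width below 4. Combining the bounds, tw(G) = 4.

Treewidth 4.
Bags: B1 = {1, 2, 3, 4, 5}
Tree: (single bag)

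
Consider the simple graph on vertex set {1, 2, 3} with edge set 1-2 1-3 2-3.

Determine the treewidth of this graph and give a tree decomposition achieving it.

Treewidth 2.
One optimal decomposition is:
Bags: B1 = {1, 2, 3}
Tree: (single bag)

With just one bag of size 3, the width is 3 − 1 = 2, so tw(G) ≤ 2. Conversely, {1, 2, 3} is a clique of size 3, and the vertices of any clique must share a bag in every tree decomposition; so some bag has ≥ 3 vertices and tw(G) ≥ 2. Hence tw(G) = 2 exactly.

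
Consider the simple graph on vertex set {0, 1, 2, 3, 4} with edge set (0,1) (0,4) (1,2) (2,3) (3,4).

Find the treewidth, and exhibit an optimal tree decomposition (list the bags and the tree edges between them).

The largest bag has 3 vertices, giving width 2; this decomposition certifies tw(G) ≤ 2. Since 0–1–2–3–4–0 is a cycle in G, G is not acyclic. Forests are exactly the graphs of treewidth ≤ 1, so tw(G) ≥ 2. Therefore the treewidth is 2.

Treewidth 2.
One such decomposition:
Bags: B1 = {0, 1, 2}  B2 = {0, 2, 3}  B3 = {0, 3, 4}
Tree: B1–B2, B2–B3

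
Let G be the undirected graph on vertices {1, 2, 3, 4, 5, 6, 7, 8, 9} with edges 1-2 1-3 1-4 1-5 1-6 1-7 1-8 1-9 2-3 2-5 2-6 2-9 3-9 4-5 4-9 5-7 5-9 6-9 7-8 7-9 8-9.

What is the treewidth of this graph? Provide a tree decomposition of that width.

Treewidth 3.
One optimal decomposition is:
Bags: B1 = {1, 4, 5, 9}  B2 = {1, 5, 7, 9}  B3 = {1, 7, 8, 9}  B4 = {1, 2, 5, 9}  B5 = {1, 2, 6, 9}  B6 = {1, 2, 3, 9}
Tree: B1–B2, B2–B3, B1–B4, B4–B5, B5–B6

The largest bag has 4 vertices, giving width 3; this decomposition certifies tw(G) ≤ 3. For the lower bound, the 4 vertices {1, 7, 8, 9} are pairwise adjacent, and any tree decomposition puts a clique entirely inside one bag — forcing width ≥ 3. The upper and lower bounds meet at 3, so that is the treewidth.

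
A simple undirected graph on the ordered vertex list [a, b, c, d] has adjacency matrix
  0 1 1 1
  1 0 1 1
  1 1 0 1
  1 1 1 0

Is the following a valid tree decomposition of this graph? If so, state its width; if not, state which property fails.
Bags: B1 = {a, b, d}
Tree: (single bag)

No — vertex c appears in no bag.

A tree decomposition must satisfy three properties: every vertex lies in some bag; for every edge, both endpoints lie together in some bag; and for every vertex, the bags containing it form a connected subtree. Here vertex c appears in no bag, so the decomposition is invalid.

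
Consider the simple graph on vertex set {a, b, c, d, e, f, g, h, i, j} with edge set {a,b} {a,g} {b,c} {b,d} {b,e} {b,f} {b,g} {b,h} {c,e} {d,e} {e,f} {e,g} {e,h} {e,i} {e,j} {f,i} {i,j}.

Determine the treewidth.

2

A width-2 tree decomposition is:
Bags: B1 = {b, e, f}  B2 = {b, e, h}  B3 = {b, e, g}  B4 = {e, f, i}  B5 = {a, b, g}  B6 = {b, c, e}  B7 = {e, i, j}  B8 = {b, d, e}
Tree: B1–B2, B1–B3, B1–B4, B3–B5, B1–B6, B4–B7, B2–B8
The largest bag has 3 vertices, giving width 2; this decomposition certifies tw(G) ≤ 2. Conversely, {e, i, j} is a clique of size 3, and the vertices of any clique must share a bag in every tree decomposition; so some bag has ≥ 3 vertices and tw(G) ≥ 2. Combining the bounds, tw(G) = 2.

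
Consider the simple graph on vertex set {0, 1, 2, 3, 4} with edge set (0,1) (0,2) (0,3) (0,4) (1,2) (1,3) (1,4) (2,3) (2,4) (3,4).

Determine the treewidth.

4

A width-4 tree decomposition is:
Bags: B1 = {0, 1, 2, 3, 4}
Tree: (single bag)
A single bag containing all 5 vertices is trivially a valid decomposition of width 4. For the lower bound, the 5 vertices {0, 1, 2, 3, 4} are pairwise adjacent, and any tree decomposition puts a clique entirely inside one bag — forcing width ≥ 4. Combining the bounds, tw(G) = 4.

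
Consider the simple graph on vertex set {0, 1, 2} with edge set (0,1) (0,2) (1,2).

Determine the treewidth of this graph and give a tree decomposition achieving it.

With just one bag of size 3, the width is 3 − 1 = 2, so tw(G) ≤ 2. Conversely, {0, 1, 2} is a clique of size 3, and the vertices of any clique must share a bag in every tree decomposition; so some bag has ≥ 3 vertices and tw(G) ≥ 2. Hence tw(G) = 2 exactly.

Treewidth 2.
Bags: B1 = {0, 1, 2}
Tree: (single bag)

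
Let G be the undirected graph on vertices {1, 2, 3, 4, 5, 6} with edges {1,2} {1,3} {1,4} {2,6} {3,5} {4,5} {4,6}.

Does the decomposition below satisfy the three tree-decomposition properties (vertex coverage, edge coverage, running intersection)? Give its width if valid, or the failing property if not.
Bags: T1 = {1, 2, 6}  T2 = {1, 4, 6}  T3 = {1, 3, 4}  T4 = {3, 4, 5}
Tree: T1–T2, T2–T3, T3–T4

Vertex coverage: the bags together contain {1, 2, 3, 4, 5, 6}, the full vertex set. Edge coverage: each edge of G has both endpoints in at least one bag. Running intersection: for every vertex, the bags containing it form a connected subtree. All three properties hold, so this is a valid tree decomposition of width max|bag| − 1 = 2, and hence tw(G) ≤ 2.

Yes; width 2.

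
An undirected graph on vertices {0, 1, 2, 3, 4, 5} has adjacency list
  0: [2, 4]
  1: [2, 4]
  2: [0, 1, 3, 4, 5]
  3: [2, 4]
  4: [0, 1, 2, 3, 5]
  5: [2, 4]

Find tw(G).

2

A width-2 tree decomposition is:
Bags: B1 = {2, 4, 5}  B2 = {2, 3, 4}  B3 = {1, 2, 4}  B4 = {0, 2, 4}
Tree: B1–B2, B1–B3, B2–B4
The largest bag has 3 vertices, giving width 2; this decomposition certifies tw(G) ≤ 2. For the lower bound, the 3 vertices {0, 2, 4} are pairwise adjacent, and any tree decomposition puts a clique entirely inside one bag — forcing width ≥ 2. Therefore the treewidth is 2.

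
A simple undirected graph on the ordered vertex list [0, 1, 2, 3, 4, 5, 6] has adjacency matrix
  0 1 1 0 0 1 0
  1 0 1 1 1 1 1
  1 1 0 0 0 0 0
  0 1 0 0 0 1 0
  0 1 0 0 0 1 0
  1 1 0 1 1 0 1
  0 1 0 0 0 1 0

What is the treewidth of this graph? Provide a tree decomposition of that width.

Treewidth 2.
One such decomposition:
Bags: B1 = {1, 3, 5}  B2 = {1, 4, 5}  B3 = {1, 5, 6}  B4 = {0, 1, 5}  B5 = {0, 1, 2}
Tree: B1–B2, B2–B3, B3–B4, B4–B5

Every bag has size at most 3, so the width is 3 − 1 = 2 and tw(G) ≤ 2. On the other hand G contains the 3-clique {0, 1, 2}. A clique must lie in a single bag of any decomposition, so no decomposition can have width below 2. Therefore the treewidth is 2.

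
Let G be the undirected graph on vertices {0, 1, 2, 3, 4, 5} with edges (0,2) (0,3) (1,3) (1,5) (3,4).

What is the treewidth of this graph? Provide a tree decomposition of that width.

Treewidth 1.
One such decomposition:
Bags: B1 = {1, 3}  B2 = {0, 3}  B3 = {3, 4}  B4 = {1, 5}  B5 = {0, 2}
Tree: B1–B2, B2–B3, B1–B4, B2–B5

The largest bag has 2 vertices, giving width 1; this decomposition certifies tw(G) ≤ 1. Since G has at least one edge (e.g. 3–1), it is not an edgeless graph, so tw(G) ≥ 1. Therefore the treewidth is 1.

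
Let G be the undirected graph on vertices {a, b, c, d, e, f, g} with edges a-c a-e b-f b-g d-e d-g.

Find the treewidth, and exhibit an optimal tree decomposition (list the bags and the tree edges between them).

Every bag has size at most 2, so the width is 2 − 1 = 1 and tw(G) ≤ 1. Since G has at least one edge (e.g. f–b), it is not an edgeless graph, so tw(G) ≥ 1. Combining the bounds, tw(G) = 1.

Treewidth 1.
One such decomposition:
Bags: B1 = {b, f}  B2 = {b, g}  B3 = {d, g}  B4 = {d, e}  B5 = {a, e}  B6 = {a, c}
Tree: B1–B2, B2–B3, B3–B4, B4–B5, B5–B6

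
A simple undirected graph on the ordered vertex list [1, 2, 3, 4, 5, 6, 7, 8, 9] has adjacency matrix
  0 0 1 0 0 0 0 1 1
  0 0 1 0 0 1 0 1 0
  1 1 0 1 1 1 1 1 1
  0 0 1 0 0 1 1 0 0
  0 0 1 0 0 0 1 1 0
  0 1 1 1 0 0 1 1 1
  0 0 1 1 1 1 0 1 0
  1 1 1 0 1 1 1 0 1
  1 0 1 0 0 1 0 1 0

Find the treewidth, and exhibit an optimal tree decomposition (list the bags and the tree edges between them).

Each bag holds 4 vertices, so the decomposition has width 3, which upper-bounds the treewidth. Conversely, {1, 3, 8, 9} is a clique of size 4, and the vertices of any clique must share a bag in every tree decomposition; so some bag has ≥ 4 vertices and tw(G) ≥ 3. Combining the bounds, tw(G) = 3.

Treewidth 3.
One such decomposition:
Bags: B1 = {3, 6, 8, 9}  B2 = {3, 6, 7, 8}  B3 = {3, 5, 7, 8}  B4 = {2, 3, 6, 8}  B5 = {3, 4, 6, 7}  B6 = {1, 3, 8, 9}
Tree: B1–B2, B2–B3, B2–B4, B2–B5, B1–B6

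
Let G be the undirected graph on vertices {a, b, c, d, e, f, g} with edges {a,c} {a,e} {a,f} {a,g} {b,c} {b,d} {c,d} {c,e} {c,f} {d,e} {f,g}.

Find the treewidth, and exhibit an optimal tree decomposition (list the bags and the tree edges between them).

The largest bag has 3 vertices, giving width 2; this decomposition certifies tw(G) ≤ 2. On the other hand G contains the 3-clique {a, f, g}. A clique must lie in a single bag of any decomposition, so no decomposition can have width below 2. Hence tw(G) = 2 exactly.

Treewidth 2.
One such decomposition:
Bags: B1 = {a, c, e}  B2 = {a, c, f}  B3 = {c, d, e}  B4 = {b, c, d}  B5 = {a, f, g}
Tree: B1–B2, B1–B3, B3–B4, B2–B5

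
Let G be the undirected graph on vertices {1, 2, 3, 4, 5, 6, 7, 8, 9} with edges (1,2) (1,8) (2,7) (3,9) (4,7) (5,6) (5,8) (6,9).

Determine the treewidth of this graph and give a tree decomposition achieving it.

Every bag has size at most 2, so the width is 2 − 1 = 1 and tw(G) ≤ 1. Any graph with an edge has treewidth ≥ 1, and G has the edge 4–7. Therefore the treewidth is 1.

Treewidth 1.
One such decomposition:
Bags: B1 = {4, 7}  B2 = {2, 7}  B3 = {1, 2}  B4 = {1, 8}  B5 = {5, 8}  B6 = {5, 6}  B7 = {6, 9}  B8 = {3, 9}
Tree: B1–B2, B2–B3, B3–B4, B4–B5, B5–B6, B6–B7, B7–B8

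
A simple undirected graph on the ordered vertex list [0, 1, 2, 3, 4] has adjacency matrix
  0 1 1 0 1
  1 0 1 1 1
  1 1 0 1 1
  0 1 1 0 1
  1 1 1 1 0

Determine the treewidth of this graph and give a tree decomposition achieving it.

Each bag holds 4 vertices, so the decomposition has width 3, which upper-bounds the treewidth. For the lower bound, the 4 vertices {0, 1, 2, 4} are pairwise adjacent, and any tree decomposition puts a clique entirely inside one bag — forcing width ≥ 3. Hence tw(G) = 3 exactly.

Treewidth 3.
Bags: B1 = {0, 1, 2, 4}  B2 = {1, 2, 3, 4}
Tree: B1–B2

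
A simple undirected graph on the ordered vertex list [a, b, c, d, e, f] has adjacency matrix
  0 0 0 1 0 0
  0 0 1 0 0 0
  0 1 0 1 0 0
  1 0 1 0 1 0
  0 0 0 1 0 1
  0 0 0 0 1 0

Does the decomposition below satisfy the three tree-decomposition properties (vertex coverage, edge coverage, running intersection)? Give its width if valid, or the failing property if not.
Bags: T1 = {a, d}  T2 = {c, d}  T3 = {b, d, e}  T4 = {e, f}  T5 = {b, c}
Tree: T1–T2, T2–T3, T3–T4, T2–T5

A tree decomposition must satisfy three properties: every vertex lies in some bag; for every edge, both endpoints lie together in some bag; and for every vertex, the bags containing it form a connected subtree. Here bags containing vertex b are not connected in the tree, so the decomposition is invalid.

No — bags containing vertex b are not connected in the tree.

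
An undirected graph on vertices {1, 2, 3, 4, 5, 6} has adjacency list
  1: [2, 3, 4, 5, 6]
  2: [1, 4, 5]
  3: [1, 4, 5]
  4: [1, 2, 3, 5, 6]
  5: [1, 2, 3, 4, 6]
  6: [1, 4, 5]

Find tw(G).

A width-3 tree decomposition is:
Bags: B1 = {1, 4, 5, 6}  B2 = {1, 3, 4, 5}  B3 = {1, 2, 4, 5}
Tree: B1–B2, B2–B3
Every bag has size at most 4, so the width is 4 − 1 = 3 and tw(G) ≤ 3. For the lower bound, the 4 vertices {1, 2, 4, 5} are pairwise adjacent, and any tree decomposition puts a clique entirely inside one bag — forcing width ≥ 3. Combining the bounds, tw(G) = 3.

3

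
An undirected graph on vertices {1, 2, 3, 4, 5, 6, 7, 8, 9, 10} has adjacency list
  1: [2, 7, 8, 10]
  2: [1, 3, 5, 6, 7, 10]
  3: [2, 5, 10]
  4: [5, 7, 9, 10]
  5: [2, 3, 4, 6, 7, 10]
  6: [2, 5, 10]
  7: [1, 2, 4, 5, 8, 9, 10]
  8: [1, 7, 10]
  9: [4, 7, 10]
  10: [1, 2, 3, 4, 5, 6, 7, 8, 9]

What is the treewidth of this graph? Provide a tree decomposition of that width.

The largest bag has 4 vertices, giving width 3; this decomposition certifies tw(G) ≤ 3. On the other hand G contains the 4-clique {2, 3, 5, 10}. A clique must lie in a single bag of any decomposition, so no decomposition can have width below 3. Therefore the treewidth is 3.

Treewidth 3.
One optimal decomposition is:
Bags: B1 = {1, 7, 8, 10}  B2 = {1, 2, 7, 10}  B3 = {2, 5, 7, 10}  B4 = {2, 5, 6, 10}  B5 = {4, 5, 7, 10}  B6 = {2, 3, 5, 10}  B7 = {4, 7, 9, 10}
Tree: B1–B2, B2–B3, B3–B4, B3–B5, B3–B6, B5–B7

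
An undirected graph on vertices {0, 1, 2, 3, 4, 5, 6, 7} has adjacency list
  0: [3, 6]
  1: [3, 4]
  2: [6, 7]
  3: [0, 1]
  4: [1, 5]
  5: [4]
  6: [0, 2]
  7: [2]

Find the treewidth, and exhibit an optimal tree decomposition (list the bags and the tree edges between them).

Treewidth 1.
One such decomposition:
Bags: B1 = {2, 7}  B2 = {2, 6}  B3 = {0, 6}  B4 = {0, 3}  B5 = {1, 3}  B6 = {1, 4}  B7 = {4, 5}
Tree: B1–B2, B2–B3, B3–B4, B4–B5, B5–B6, B6–B7

Each bag holds 2 vertices, so the decomposition has width 1, which upper-bounds the treewidth. G has an edge, so its treewidth is at least 1. Therefore the treewidth is 1.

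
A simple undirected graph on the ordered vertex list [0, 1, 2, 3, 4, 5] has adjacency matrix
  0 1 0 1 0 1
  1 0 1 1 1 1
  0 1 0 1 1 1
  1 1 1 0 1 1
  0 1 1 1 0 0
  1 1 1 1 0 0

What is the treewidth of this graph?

3

A width-3 tree decomposition is:
Bags: B1 = {1, 2, 3, 4}  B2 = {1, 2, 3, 5}  B3 = {0, 1, 3, 5}
Tree: B1–B2, B2–B3
The largest bag has 4 vertices, giving width 3; this decomposition certifies tw(G) ≤ 3. For the lower bound, the 4 vertices {0, 1, 3, 5} are pairwise adjacent, and any tree decomposition puts a clique entirely inside one bag — forcing width ≥ 3. Combining the bounds, tw(G) = 3.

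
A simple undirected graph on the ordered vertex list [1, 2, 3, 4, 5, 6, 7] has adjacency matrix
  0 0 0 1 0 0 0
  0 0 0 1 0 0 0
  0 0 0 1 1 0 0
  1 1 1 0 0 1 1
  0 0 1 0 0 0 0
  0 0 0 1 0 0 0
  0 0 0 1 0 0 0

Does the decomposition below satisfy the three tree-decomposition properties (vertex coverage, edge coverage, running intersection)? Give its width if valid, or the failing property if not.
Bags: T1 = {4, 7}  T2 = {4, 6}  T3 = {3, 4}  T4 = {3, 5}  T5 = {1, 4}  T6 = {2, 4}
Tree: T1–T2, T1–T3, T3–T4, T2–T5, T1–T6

Yes; width 1.

Every vertex of G appears in some bag (union = {1, 2, 3, 4, 5, 6, 7}); every edge is covered by a bag; and for each vertex v the set of bags containing v is connected in the bag tree. The decomposition is therefore valid. The largest bag has 2 vertices, so the width is 1.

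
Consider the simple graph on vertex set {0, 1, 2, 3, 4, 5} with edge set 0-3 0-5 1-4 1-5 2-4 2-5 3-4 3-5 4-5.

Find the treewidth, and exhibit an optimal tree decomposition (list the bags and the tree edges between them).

Treewidth 2.
One optimal decomposition is:
Bags: B1 = {0, 3, 5}  B2 = {3, 4, 5}  B3 = {2, 4, 5}  B4 = {1, 4, 5}
Tree: B1–B2, B2–B3, B2–B4

Each bag holds 3 vertices, so the decomposition has width 2, which upper-bounds the treewidth. On the other hand G contains the 3-clique {0, 3, 5}. A clique must lie in a single bag of any decomposition, so no decomposition can have width below 2. Hence tw(G) = 2 exactly.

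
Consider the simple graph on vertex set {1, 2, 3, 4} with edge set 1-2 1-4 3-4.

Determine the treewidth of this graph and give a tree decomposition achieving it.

The largest bag has 2 vertices, giving width 1; this decomposition certifies tw(G) ≤ 1. Any graph with an edge has treewidth ≥ 1, and G has the edge 3–4. Hence tw(G) = 1 exactly.

Treewidth 1.
One such decomposition:
Bags: B1 = {3, 4}  B2 = {1, 4}  B3 = {1, 2}
Tree: B1–B2, B2–B3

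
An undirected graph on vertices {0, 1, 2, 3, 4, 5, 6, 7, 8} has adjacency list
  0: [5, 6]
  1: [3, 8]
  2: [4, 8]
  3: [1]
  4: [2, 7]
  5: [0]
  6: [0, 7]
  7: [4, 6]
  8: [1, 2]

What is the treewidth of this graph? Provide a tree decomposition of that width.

Treewidth 1.
Bags: B1 = {0, 5}  B2 = {0, 6}  B3 = {6, 7}  B4 = {4, 7}  B5 = {2, 4}  B6 = {2, 8}  B7 = {1, 8}  B8 = {1, 3}
Tree: B1–B2, B2–B3, B3–B4, B4–B5, B5–B6, B6–B7, B7–B8

The largest bag has 2 vertices, giving width 1; this decomposition certifies tw(G) ≤ 1. Any graph with an edge has treewidth ≥ 1, and G has the edge 5–0. Combining the bounds, tw(G) = 1.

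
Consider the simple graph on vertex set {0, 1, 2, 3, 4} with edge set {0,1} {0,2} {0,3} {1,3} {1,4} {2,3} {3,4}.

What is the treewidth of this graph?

A width-2 tree decomposition is:
Bags: B1 = {1, 3, 4}  B2 = {0, 1, 3}  B3 = {0, 2, 3}
Tree: B1–B2, B2–B3
Every bag has size at most 3, so the width is 3 − 1 = 2 and tw(G) ≤ 2. On the other hand G contains the 3-clique {0, 1, 3}. A clique must lie in a single bag of any decomposition, so no decomposition can have width below 2. Combining the bounds, tw(G) = 2.

2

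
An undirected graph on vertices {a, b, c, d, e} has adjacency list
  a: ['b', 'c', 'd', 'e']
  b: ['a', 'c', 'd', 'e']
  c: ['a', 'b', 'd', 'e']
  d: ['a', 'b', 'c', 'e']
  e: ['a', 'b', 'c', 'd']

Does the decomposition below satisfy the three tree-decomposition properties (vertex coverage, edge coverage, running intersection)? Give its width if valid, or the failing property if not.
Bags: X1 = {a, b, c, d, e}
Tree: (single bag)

Vertex coverage: the bags together contain {a, b, c, d, e}, the full vertex set. Edge coverage: each edge of G has both endpoints in at least one bag. Running intersection: for every vertex, the bags containing it form a connected subtree. All three properties hold, so this is a valid tree decomposition of width max|bag| − 1 = 4, and hence tw(G) ≤ 4.

Yes; width 4.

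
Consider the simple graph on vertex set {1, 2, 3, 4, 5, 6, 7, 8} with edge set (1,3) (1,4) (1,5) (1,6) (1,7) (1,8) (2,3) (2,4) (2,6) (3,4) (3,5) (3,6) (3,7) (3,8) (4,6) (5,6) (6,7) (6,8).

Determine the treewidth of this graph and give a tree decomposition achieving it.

Each bag holds 4 vertices, so the decomposition has width 3, which upper-bounds the treewidth. Conversely, {1, 3, 6, 8} is a clique of size 4, and the vertices of any clique must share a bag in every tree decomposition; so some bag has ≥ 4 vertices and tw(G) ≥ 3. The upper and lower bounds meet at 3, so that is the treewidth.

Treewidth 3.
Bags: B1 = {1, 3, 6, 7}  B2 = {1, 3, 5, 6}  B3 = {1, 3, 4, 6}  B4 = {1, 3, 6, 8}  B5 = {2, 3, 4, 6}
Tree: B1–B2, B1–B3, B1–B4, B3–B5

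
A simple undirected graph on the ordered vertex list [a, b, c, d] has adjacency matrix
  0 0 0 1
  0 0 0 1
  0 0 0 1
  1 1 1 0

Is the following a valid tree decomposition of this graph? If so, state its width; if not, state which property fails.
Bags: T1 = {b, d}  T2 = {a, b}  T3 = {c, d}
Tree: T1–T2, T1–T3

A tree decomposition must satisfy three properties: every vertex lies in some bag; for every edge, both endpoints lie together in some bag; and for every vertex, the bags containing it form a connected subtree. Here edge (d,a) lies in no bag, so the decomposition is invalid.

No — edge (d,a) lies in no bag.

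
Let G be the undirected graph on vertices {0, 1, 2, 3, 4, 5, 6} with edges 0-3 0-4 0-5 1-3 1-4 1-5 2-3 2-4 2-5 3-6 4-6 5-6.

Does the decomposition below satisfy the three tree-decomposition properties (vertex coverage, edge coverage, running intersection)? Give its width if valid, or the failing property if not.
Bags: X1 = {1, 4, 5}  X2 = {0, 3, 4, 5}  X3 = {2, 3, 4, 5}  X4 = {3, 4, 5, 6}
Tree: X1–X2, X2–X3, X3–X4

No — edge (3,1) lies in no bag.

A tree decomposition must satisfy three properties: every vertex lies in some bag; for every edge, both endpoints lie together in some bag; and for every vertex, the bags containing it form a connected subtree. Here edge (3,1) lies in no bag, so the decomposition is invalid.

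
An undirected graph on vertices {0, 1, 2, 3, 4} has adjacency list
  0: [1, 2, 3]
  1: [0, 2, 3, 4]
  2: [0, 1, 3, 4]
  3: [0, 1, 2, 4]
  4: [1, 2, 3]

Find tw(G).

3

A width-3 tree decomposition is:
Bags: B1 = {0, 1, 2, 3}  B2 = {1, 2, 3, 4}
Tree: B1–B2
The largest bag has 4 vertices, giving width 3; this decomposition certifies tw(G) ≤ 3. Conversely, {0, 1, 2, 3} is a clique of size 4, and the vertices of any clique must share a bag in every tree decomposition; so some bag has ≥ 4 vertices and tw(G) ≥ 3. Hence tw(G) = 3 exactly.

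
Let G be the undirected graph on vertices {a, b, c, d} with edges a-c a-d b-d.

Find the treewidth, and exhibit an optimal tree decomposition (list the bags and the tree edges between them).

Treewidth 1.
One optimal decomposition is:
Bags: B1 = {a, c}  B2 = {a, d}  B3 = {b, d}
Tree: B1–B2, B2–B3

The largest bag has 2 vertices, giving width 1; this decomposition certifies tw(G) ≤ 1. G has an edge, so its treewidth is at least 1. The upper and lower bounds meet at 1, so that is the treewidth.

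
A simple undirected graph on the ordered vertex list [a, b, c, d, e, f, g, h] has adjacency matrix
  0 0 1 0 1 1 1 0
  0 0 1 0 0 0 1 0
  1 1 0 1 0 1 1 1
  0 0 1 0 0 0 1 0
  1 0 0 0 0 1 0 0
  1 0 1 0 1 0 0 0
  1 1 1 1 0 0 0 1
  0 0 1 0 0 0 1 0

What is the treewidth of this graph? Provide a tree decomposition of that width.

Every bag has size at most 3, so the width is 3 − 1 = 2 and tw(G) ≤ 2. Conversely, {a, e, f} is a clique of size 3, and the vertices of any clique must share a bag in every tree decomposition; so some bag has ≥ 3 vertices and tw(G) ≥ 2. The upper and lower bounds meet at 2, so that is the treewidth.

Treewidth 2.
One optimal decomposition is:
Bags: B1 = {a, c, f}  B2 = {a, c, g}  B3 = {c, g, h}  B4 = {c, d, g}  B5 = {b, c, g}  B6 = {a, e, f}
Tree: B1–B2, B2–B3, B2–B4, B4–B5, B1–B6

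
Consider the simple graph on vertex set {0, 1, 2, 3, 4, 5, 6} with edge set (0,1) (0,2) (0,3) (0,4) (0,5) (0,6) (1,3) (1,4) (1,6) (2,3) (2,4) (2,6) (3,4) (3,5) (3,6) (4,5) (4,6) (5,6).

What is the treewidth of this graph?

4

A width-4 tree decomposition is:
Bags: B1 = {0, 2, 3, 4, 6}  B2 = {0, 1, 3, 4, 6}  B3 = {0, 3, 4, 5, 6}
Tree: B1–B2, B1–B3
The largest bag has 5 vertices, giving width 4; this decomposition certifies tw(G) ≤ 4. Conversely, {0, 1, 3, 4, 6} is a clique of size 5, and the vertices of any clique must share a bag in every tree decomposition; so some bag has ≥ 5 vertices and tw(G) ≥ 4. The upper and lower bounds meet at 4, so that is the treewidth.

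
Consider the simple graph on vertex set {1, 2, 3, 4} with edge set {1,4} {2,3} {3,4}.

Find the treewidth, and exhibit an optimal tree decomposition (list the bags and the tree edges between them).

Treewidth 1.
Bags: B1 = {2, 3}  B2 = {3, 4}  B3 = {1, 4}
Tree: B1–B2, B2–B3

Every bag has size at most 2, so the width is 2 − 1 = 1 and tw(G) ≤ 1. Any graph with an edge has treewidth ≥ 1, and G has the edge 2–3. The upper and lower bounds meet at 1, so that is the treewidth.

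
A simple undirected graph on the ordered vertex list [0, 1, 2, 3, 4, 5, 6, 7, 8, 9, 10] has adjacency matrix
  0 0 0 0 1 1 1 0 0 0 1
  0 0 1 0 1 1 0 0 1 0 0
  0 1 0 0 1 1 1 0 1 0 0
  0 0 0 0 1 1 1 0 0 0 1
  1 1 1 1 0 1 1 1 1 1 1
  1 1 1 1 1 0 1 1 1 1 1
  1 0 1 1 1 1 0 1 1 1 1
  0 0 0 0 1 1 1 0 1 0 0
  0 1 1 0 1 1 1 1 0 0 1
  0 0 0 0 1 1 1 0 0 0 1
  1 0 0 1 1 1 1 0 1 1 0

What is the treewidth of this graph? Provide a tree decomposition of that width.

Treewidth 4.
One such decomposition:
Bags: B1 = {4, 5, 6, 8, 10}  B2 = {3, 4, 5, 6, 10}  B3 = {2, 4, 5, 6, 8}  B4 = {4, 5, 6, 9, 10}  B5 = {1, 2, 4, 5, 8}  B6 = {0, 4, 5, 6, 10}  B7 = {4, 5, 6, 7, 8}
Tree: B1–B2, B1–B3, B2–B4, B3–B5, B4–B6, B1–B7

Each bag holds 5 vertices, so the decomposition has width 4, which upper-bounds the treewidth. For the lower bound, the 5 vertices {1, 2, 4, 5, 8} are pairwise adjacent, and any tree decomposition puts a clique entirely inside one bag — forcing width ≥ 4. Combining the bounds, tw(G) = 4.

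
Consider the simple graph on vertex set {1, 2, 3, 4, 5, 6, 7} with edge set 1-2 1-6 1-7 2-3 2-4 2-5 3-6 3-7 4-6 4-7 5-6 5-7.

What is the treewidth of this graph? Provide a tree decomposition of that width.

The largest bag has 4 vertices, giving width 3; this decomposition certifies tw(G) ≤ 3. For the lower bound: the 4 vertex sets {1,6}, {2,5}, {7}, {3} are disjoint, each induces a connected subgraph, and every pair is joined by at least one edge of G. Contracting each set to a single vertex therefore yields K_{4} as a minor, and since treewidth is minor-monotone, tw(G) ≥ tw(K_{4}) = 3. Therefore the treewidth is 3.

Treewidth 3.
One optimal decomposition is:
Bags: B1 = {1, 2, 6, 7}  B2 = {2, 5, 6, 7}  B3 = {2, 3, 6, 7}  B4 = {2, 4, 6, 7}
Tree: B1–B2, B2–B3, B3–B4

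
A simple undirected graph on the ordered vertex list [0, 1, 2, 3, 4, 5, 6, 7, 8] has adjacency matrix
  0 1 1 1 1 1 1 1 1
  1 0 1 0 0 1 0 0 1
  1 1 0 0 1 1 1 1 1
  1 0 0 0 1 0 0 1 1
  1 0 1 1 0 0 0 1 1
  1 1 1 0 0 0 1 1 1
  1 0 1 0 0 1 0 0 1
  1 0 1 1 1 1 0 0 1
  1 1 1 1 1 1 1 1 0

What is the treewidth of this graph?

4

A width-4 tree decomposition is:
Bags: B1 = {0, 2, 5, 7, 8}  B2 = {0, 1, 2, 5, 8}  B3 = {0, 2, 4, 7, 8}  B4 = {0, 2, 5, 6, 8}  B5 = {0, 3, 4, 7, 8}
Tree: B1–B2, B1–B3, B2–B4, B3–B5
The largest bag has 5 vertices, giving width 4; this decomposition certifies tw(G) ≤ 4. Conversely, {0, 2, 4, 7, 8} is a clique of size 5, and the vertices of any clique must share a bag in every tree decomposition; so some bag has ≥ 5 vertices and tw(G) ≥ 4. Combining the bounds, tw(G) = 4.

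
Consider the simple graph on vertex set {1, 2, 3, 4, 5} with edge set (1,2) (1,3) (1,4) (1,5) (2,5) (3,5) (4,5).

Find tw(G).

A width-2 tree decomposition is:
Bags: B1 = {1, 2, 5}  B2 = {1, 4, 5}  B3 = {1, 3, 5}
Tree: B1–B2, B2–B3
The largest bag has 3 vertices, giving width 2; this decomposition certifies tw(G) ≤ 2. Conversely, {1, 2, 5} is a clique of size 3, and the vertices of any clique must share a bag in every tree decomposition; so some bag has ≥ 3 vertices and tw(G) ≥ 2. Hence tw(G) = 2 exactly.

2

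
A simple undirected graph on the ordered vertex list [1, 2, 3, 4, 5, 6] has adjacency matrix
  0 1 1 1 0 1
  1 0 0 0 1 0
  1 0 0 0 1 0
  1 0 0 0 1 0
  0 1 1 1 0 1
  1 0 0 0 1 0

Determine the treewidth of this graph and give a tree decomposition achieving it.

Each bag holds 3 vertices, so the decomposition has width 2, which upper-bounds the treewidth. The edges 3–5–6–1–3 form a cycle, so G is not a tree and its treewidth is at least 2. The upper and lower bounds meet at 2, so that is the treewidth.

Treewidth 2.
One such decomposition:
Bags: B1 = {1, 3, 5}  B2 = {1, 5, 6}  B3 = {1, 4, 5}  B4 = {1, 2, 5}
Tree: B1–B2, B2–B3, B3–B4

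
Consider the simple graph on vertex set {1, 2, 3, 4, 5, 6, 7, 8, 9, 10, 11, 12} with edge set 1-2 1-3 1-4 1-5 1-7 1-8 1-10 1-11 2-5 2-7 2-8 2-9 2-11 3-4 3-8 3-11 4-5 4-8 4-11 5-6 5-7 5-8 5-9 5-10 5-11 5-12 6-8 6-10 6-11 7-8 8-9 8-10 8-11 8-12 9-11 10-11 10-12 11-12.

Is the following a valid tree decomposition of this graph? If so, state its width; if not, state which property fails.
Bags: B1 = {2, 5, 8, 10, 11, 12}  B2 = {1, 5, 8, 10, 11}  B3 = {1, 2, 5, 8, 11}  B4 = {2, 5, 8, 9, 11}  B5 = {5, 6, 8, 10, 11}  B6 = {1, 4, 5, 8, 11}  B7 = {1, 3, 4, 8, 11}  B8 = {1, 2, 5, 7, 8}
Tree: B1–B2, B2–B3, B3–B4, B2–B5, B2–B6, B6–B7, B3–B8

No — bags containing vertex 2 are not connected in the tree.

A tree decomposition must satisfy three properties: every vertex lies in some bag; for every edge, both endpoints lie together in some bag; and for every vertex, the bags containing it form a connected subtree. Here bags containing vertex 2 are not connected in the tree, so the decomposition is invalid.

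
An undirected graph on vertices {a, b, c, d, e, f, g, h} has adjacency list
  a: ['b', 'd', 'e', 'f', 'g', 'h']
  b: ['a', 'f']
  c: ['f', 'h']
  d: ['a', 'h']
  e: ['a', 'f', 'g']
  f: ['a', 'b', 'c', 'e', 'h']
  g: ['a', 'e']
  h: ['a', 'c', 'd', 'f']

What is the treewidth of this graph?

2

A width-2 tree decomposition is:
Bags: B1 = {a, b, f}  B2 = {a, f, h}  B3 = {c, f, h}  B4 = {a, d, h}  B5 = {a, e, f}  B6 = {a, e, g}
Tree: B1–B2, B2–B3, B2–B4, B2–B5, B5–B6
Every bag has size at most 3, so the width is 3 − 1 = 2 and tw(G) ≤ 2. For the lower bound, the 3 vertices {c, f, h} are pairwise adjacent, and any tree decomposition puts a clique entirely inside one bag — forcing width ≥ 2. Therefore the treewidth is 2.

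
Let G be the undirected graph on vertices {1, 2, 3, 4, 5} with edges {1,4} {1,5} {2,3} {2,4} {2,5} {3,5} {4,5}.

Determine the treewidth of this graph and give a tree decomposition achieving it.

Treewidth 2.
One such decomposition:
Bags: B1 = {1, 4, 5}  B2 = {2, 4, 5}  B3 = {2, 3, 5}
Tree: B1–B2, B2–B3

Every bag has size at most 3, so the width is 3 − 1 = 2 and tw(G) ≤ 2. On the other hand G contains the 3-clique {1, 4, 5}. A clique must lie in a single bag of any decomposition, so no decomposition can have width below 2. Hence tw(G) = 2 exactly.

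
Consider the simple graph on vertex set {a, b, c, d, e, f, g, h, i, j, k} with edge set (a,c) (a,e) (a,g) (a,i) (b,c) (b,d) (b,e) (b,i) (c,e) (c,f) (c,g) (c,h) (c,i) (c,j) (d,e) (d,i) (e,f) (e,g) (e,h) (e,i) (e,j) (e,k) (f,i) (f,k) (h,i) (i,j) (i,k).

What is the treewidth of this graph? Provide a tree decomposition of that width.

The largest bag has 4 vertices, giving width 3; this decomposition certifies tw(G) ≤ 3. Conversely, {a, c, e, g} is a clique of size 4, and the vertices of any clique must share a bag in every tree decomposition; so some bag has ≥ 4 vertices and tw(G) ≥ 3. Therefore the treewidth is 3.

Treewidth 3.
One optimal decomposition is:
Bags: B1 = {a, c, e, g}  B2 = {a, c, e, i}  B3 = {c, e, h, i}  B4 = {c, e, f, i}  B5 = {b, c, e, i}  B6 = {e, f, i, k}  B7 = {c, e, i, j}  B8 = {b, d, e, i}
Tree: B1–B2, B2–B3, B2–B4, B3–B5, B4–B6, B3–B7, B5–B8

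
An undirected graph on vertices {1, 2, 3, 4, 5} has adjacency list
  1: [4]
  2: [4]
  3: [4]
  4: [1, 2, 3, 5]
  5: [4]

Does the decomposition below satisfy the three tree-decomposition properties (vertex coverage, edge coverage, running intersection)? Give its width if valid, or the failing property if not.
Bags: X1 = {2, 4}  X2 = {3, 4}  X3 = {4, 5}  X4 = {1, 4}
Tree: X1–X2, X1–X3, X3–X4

Vertex coverage: the bags together contain {1, 2, 3, 4, 5}, the full vertex set. Edge coverage: each edge of G has both endpoints in at least one bag. Running intersection: for every vertex, the bags containing it form a connected subtree. All three properties hold, so this is a valid tree decomposition of width max|bag| − 1 = 1, and hence tw(G) ≤ 1.

Yes; width 1.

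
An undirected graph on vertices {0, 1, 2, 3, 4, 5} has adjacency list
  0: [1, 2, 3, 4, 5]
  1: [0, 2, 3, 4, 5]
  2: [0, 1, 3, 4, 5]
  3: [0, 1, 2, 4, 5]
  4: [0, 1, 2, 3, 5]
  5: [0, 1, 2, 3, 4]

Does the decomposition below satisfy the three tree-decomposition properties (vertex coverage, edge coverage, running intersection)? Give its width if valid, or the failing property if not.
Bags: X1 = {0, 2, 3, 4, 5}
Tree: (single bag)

No — vertex 1 appears in no bag.

A tree decomposition must satisfy three properties: every vertex lies in some bag; for every edge, both endpoints lie together in some bag; and for every vertex, the bags containing it form a connected subtree. Here vertex 1 appears in no bag, so the decomposition is invalid.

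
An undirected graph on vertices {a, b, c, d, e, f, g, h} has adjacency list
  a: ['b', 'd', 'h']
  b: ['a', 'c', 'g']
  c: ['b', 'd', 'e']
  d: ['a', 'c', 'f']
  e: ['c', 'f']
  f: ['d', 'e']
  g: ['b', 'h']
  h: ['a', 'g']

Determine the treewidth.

2

A width-2 tree decomposition is:
Bags: B1 = {c, e, f}  B2 = {c, d, f}  B3 = {b, c, d}  B4 = {a, b, d}  B5 = {a, b, g}  B6 = {a, g, h}
Tree: B1–B2, B2–B3, B3–B4, B4–B5, B5–B6
The largest bag has 3 vertices, giving width 2; this decomposition certifies tw(G) ≤ 2. For the lower bound, G contains the cycle e–f–d–c–e, so G is not a forest; only forests have treewidth ≤ 1, hence tw(G) ≥ 2. Combining the bounds, tw(G) = 2.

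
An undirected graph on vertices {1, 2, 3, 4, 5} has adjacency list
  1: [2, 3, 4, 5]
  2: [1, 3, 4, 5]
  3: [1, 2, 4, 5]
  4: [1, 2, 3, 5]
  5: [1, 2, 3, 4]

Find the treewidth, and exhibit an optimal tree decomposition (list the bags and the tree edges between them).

With just one bag of size 5, the width is 5 − 1 = 4, so tw(G) ≤ 4. On the other hand G contains the 5-clique {1, 2, 3, 4, 5}. A clique must lie in a single bag of any decomposition, so no decomposition can have width below 4. Therefore the treewidth is 4.

Treewidth 4.
One such decomposition:
Bags: B1 = {1, 2, 3, 4, 5}
Tree: (single bag)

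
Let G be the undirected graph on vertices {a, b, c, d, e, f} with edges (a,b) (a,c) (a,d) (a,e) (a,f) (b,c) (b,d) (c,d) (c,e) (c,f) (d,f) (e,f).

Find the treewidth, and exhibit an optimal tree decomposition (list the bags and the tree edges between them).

The largest bag has 4 vertices, giving width 3; this decomposition certifies tw(G) ≤ 3. For the lower bound, the 4 vertices {a, c, d, f} are pairwise adjacent, and any tree decomposition puts a clique entirely inside one bag — forcing width ≥ 3. The upper and lower bounds meet at 3, so that is the treewidth.

Treewidth 3.
Bags: B1 = {a, b, c, d}  B2 = {a, c, d, f}  B3 = {a, c, e, f}
Tree: B1–B2, B2–B3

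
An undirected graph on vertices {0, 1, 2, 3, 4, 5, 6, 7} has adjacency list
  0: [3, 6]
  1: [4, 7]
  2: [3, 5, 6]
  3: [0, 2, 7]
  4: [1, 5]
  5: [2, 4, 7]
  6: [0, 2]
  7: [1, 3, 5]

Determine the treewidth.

A width-2 tree decomposition is:
Bags: B1 = {1, 4, 5}  B2 = {1, 5, 7}  B3 = {2, 5, 7}  B4 = {2, 3, 7}  B5 = {2, 3, 6}  B6 = {0, 3, 6}
Tree: B1–B2, B2–B3, B3–B4, B4–B5, B5–B6
The largest bag has 3 vertices, giving width 2; this decomposition certifies tw(G) ≤ 2. Since 4–1–7–5–4 is a cycle in G, G is not acyclic. Forests are exactly the graphs of treewidth ≤ 1, so tw(G) ≥ 2. Therefore the treewidth is 2.

2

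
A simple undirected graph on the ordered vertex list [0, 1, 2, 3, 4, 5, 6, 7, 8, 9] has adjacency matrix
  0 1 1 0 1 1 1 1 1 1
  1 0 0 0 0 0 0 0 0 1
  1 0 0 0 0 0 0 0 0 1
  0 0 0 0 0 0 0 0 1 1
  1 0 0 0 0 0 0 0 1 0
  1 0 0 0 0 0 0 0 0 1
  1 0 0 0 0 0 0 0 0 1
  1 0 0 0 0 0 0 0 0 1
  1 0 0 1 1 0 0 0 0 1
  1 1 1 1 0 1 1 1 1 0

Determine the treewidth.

A width-2 tree decomposition is:
Bags: B1 = {0, 6, 9}  B2 = {0, 5, 9}  B3 = {0, 7, 9}  B4 = {0, 1, 9}  B5 = {0, 2, 9}  B6 = {0, 8, 9}  B7 = {0, 4, 8}  B8 = {3, 8, 9}
Tree: B1–B2, B2–B3, B2–B4, B1–B5, B4–B6, B6–B7, B6–B8
Every bag has size at most 3, so the width is 3 − 1 = 2 and tw(G) ≤ 2. For the lower bound, the 3 vertices {0, 1, 9} are pairwise adjacent, and any tree decomposition puts a clique entirely inside one bag — forcing width ≥ 2. Combining the bounds, tw(G) = 2.

2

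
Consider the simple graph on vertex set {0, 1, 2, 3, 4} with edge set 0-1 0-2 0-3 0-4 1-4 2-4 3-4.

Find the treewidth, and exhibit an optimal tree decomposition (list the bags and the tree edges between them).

The largest bag has 3 vertices, giving width 2; this decomposition certifies tw(G) ≤ 2. Conversely, {0, 1, 4} is a clique of size 3, and the vertices of any clique must share a bag in every tree decomposition; so some bag has ≥ 3 vertices and tw(G) ≥ 2. Combining the bounds, tw(G) = 2.

Treewidth 2.
Bags: B1 = {0, 3, 4}  B2 = {0, 2, 4}  B3 = {0, 1, 4}
Tree: B1–B2, B2–B3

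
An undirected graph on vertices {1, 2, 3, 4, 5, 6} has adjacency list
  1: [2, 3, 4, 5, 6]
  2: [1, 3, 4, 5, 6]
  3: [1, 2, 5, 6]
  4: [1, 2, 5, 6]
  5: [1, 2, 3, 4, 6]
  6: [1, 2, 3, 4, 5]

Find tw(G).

4

A width-4 tree decomposition is:
Bags: B1 = {1, 2, 3, 5, 6}  B2 = {1, 2, 4, 5, 6}
Tree: B1–B2
Each bag holds 5 vertices, so the decomposition has width 4, which upper-bounds the treewidth. On the other hand G contains the 5-clique {1, 2, 3, 5, 6}. A clique must lie in a single bag of any decomposition, so no decomposition can have width below 4. Combining the bounds, tw(G) = 4.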